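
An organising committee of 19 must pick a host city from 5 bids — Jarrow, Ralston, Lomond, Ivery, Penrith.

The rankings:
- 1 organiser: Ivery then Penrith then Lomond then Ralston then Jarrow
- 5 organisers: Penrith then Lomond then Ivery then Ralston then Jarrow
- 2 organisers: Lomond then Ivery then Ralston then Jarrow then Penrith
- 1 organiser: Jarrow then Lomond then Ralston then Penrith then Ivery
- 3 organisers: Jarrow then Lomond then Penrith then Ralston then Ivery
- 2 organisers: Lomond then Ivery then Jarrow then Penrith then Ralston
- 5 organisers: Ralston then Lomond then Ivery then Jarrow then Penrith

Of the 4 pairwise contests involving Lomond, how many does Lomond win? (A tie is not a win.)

4

Lomond against each rival (19 organisers):
Lomond vs Jarrow: Lomond, 15–4.
Lomond vs Ralston: Lomond wins 14–5.
Lomond vs Ivery: Lomond, 18–1.
Lomond vs Penrith: 13 to 6, Lomond.
Lomond beats Jarrow, Ralston, Ivery, Penrith — 4 pairwise wins.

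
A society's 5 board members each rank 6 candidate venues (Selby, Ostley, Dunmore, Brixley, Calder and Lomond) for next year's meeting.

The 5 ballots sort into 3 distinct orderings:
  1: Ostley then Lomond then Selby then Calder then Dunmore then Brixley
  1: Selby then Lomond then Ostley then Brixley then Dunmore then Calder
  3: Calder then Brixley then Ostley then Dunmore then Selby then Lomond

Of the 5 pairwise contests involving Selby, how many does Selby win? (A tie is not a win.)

1

Selby against each rival (5 organisers):
Selby vs Ostley: 1 for Selby, 4 for Ostley — Ostley by 4–1.
Selby–Dunmore: Dunmore 3–2.
Selby–Brixley: Brixley 3–2.
Selby vs Calder: Calder, 3–2.
Selby vs Lomond: Selby is ranked higher on 1+3 = 4 ballots, Lomond on 1. Selby wins 4–1.
Selby beats Lomond; loses to Ostley, Dunmore, Brixley, Calder — 1 pairwise win.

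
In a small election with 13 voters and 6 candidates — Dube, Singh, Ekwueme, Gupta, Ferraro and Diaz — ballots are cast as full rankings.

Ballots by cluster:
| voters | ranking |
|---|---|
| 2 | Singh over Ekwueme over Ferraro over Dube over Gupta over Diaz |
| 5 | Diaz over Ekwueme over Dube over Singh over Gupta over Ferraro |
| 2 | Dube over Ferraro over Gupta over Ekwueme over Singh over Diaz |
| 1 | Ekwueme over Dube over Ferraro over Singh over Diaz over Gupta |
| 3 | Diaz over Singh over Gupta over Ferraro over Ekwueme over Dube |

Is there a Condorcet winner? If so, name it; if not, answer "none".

Diaz

Check each pair by majority over 13 ballots:
Dube–Singh: Dube 8–5.
Dube vs Ekwueme: Ekwueme, 11–2.
Dube vs Gupta: Dube, 10–3.
Dube–Ferraro: Dube 8–5.
Dube vs Diaz: Diaz wins 8–5.
Singh vs Ekwueme: Ekwueme wins 8–5.
Singh vs Gupta: Singh, 11–2.
Singh vs Ferraro: Singh, 10–3.
Singh–Diaz: Diaz 8–5.
Ekwueme vs Gupta: Ekwueme, 8–5.
Ekwueme vs Ferraro: Ekwueme wins 8–5.
Ekwueme vs Diaz: Diaz wins 8–5.
Gupta vs Ferraro: Gupta wins 8–5.
Gupta vs Diaz: Diaz wins 9–4.
Ferraro vs Diaz: Diaz, 8–5.
Only Diaz has no losses; Diaz is the Condorcet winner.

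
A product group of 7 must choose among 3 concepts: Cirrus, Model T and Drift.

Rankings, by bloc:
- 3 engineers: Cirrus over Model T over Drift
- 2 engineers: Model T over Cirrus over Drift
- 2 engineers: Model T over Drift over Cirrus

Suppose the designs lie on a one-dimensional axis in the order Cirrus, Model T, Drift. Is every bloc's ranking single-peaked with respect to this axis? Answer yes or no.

Axis positions: Cirrus=1, Model T=2, Drift=3.
Bloc 1 (peak Cirrus at position 1): ranking walks positions 1-2-3, expanding outward from the peak — single-peaked.
Bloc 2 (peak Model T at position 2): ranking walks positions 2-1-3, expanding outward from the peak — single-peaked.
Bloc 3 (peak Model T at position 2): ranking walks positions 2-3-1, expanding outward from the peak — single-peaked.
Every ranking is single-peaked on this axis.

yes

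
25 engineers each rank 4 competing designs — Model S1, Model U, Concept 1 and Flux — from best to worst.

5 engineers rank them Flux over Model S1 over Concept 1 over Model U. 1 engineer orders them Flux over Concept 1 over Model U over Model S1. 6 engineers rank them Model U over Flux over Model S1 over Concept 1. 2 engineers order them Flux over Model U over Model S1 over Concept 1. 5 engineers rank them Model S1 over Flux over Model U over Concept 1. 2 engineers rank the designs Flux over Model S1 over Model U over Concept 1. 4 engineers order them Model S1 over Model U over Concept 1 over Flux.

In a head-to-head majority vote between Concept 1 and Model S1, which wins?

Model S1

Ballots ranking Concept 1 above Model S1: 1.
Ballots ranking Model S1 above Concept 1: 25 − 1 = 24.
Model S1 wins the head-to-head 24–1.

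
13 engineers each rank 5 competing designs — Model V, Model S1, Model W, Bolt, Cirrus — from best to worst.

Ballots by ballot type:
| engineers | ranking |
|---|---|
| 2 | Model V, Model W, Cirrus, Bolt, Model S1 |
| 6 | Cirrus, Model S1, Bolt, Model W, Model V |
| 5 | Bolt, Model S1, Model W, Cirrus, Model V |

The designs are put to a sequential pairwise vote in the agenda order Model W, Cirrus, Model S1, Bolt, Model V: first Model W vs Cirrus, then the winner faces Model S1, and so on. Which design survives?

Round 1: Model W vs Cirrus — 7–6, Model W advances.
Round 2: Model W vs Model S1 — 2–11, Model S1 advances.
Round 3: Model S1 vs Bolt — 6–7, Bolt advances.
Round 4: Bolt vs Model V — 11–2, Bolt advances.
Bolt survives the agenda.

Bolt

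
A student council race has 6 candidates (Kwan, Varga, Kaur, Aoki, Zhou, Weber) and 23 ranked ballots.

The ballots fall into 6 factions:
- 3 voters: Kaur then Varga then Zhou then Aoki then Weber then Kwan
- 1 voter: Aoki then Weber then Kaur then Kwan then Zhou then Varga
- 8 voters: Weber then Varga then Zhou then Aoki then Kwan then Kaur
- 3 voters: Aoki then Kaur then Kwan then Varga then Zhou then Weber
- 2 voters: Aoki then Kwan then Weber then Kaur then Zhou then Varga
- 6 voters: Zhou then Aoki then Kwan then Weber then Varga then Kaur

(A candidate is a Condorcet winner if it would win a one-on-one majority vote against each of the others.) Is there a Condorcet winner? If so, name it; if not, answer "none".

Check each pair by majority over 23 ballots:
Kwan vs Varga: 1+3+2+6 = 12 for Kwan, 11 for Varga — Kwan by 12–11.
Kwan vs Kaur: Kwan is ranked higher on 8+2+6 = 16 ballots, Kaur on 7. Kwan wins 16–7.
Kwan–Aoki: Aoki 23–0.
Kwan–Zhou: Zhou 17–6.
Kwan vs Weber: Weber wins 12–11.
Varga–Kaur: Varga 14–9.
Varga–Aoki: Aoki 12–11.
Varga vs Zhou: Varga wins 14–9.
Varga vs Weber: Weber wins 17–6.
Kaur vs Aoki: Kaur preferred on 3 ballots; Aoki wins 20–3.
Kaur vs Zhou: 3+1+3+2 = 9 for Kaur, 14 for Zhou — Zhou by 14–9.
Kaur vs Weber: Weber wins 17–6.
Aoki vs Zhou: Zhou wins 17–6.
Aoki vs Weber: 3+1+3+2+6 = 15 for Aoki, 8 for Weber — Aoki by 15–8.
Zhou–Weber: Zhou 12–11.
Every candidate loses at least once (Kwan loses to Aoki; Varga loses to Kwan; Kaur loses to Kwan; Aoki loses to Zhou; Zhou loses to Varga; Weber loses to Aoki). The majority relation contains the cycle Kwan > Varga > Zhou > Kwan, so there is no Condorcet winner.

none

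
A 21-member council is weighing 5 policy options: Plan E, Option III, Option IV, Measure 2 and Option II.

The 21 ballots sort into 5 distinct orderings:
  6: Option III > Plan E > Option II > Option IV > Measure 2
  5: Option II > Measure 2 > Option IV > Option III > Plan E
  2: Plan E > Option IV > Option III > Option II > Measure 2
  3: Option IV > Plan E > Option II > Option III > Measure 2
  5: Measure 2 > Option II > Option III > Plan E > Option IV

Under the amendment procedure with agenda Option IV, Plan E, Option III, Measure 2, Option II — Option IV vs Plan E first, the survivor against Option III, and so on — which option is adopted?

Option II

Round 1: Option IV vs Plan E — 8–13, Plan E advances.
Round 2: Plan E vs Option III — 5–16, Option III advances.
Round 3: Option III vs Measure 2 — 11–10, Option III advances.
Round 4: Option III vs Option II — 8–13, Option II advances.
Option II survives the agenda.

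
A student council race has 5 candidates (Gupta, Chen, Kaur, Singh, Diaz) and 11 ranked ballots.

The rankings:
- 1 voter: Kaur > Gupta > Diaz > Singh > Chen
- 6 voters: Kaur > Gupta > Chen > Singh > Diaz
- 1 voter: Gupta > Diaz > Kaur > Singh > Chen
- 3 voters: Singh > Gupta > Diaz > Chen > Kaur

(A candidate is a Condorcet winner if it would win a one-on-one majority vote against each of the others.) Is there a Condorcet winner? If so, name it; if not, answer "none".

Check each pair by majority over 11 ballots:
Gupta–Chen: Gupta 11–0.
Gupta vs Kaur: Kaur wins 7–4.
Gupta vs Singh: Gupta wins 8–3.
Gupta vs Diaz: Gupta, 11–0.
Chen–Kaur: Kaur 8–3.
Chen vs Singh: Chen wins 6–5.
Chen vs Diaz: Chen wins 6–5.
Kaur vs Singh: Kaur, 8–3.
Kaur vs Diaz: Kaur wins 7–4.
Singh vs Diaz: Singh wins 9–2.
Kaur wins every pairwise contest, so Kaur is the Condorcet winner.

Kaur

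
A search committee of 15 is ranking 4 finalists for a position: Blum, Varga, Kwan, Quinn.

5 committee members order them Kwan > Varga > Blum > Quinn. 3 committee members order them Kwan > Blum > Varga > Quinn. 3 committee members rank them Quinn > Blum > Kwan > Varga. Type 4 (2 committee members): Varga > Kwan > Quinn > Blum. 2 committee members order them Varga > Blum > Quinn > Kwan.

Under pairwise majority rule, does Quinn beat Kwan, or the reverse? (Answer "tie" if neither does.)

Kwan

Ballots ranking Quinn above Kwan: 3 + 2 = 5.
Ballots ranking Kwan above Quinn: 15 − 5 = 10.
Kwan wins the head-to-head 10–5.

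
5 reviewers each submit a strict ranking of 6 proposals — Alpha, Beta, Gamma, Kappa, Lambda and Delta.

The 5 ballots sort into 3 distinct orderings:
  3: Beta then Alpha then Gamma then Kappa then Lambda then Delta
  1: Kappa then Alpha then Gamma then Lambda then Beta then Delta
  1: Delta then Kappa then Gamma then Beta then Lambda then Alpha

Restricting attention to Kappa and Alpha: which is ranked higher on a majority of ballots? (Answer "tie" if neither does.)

Alpha

Ballots ranking Kappa above Alpha: 1 + 1 = 2.
Ballots ranking Alpha above Kappa: 5 − 2 = 3.
Alpha wins the head-to-head 3–2.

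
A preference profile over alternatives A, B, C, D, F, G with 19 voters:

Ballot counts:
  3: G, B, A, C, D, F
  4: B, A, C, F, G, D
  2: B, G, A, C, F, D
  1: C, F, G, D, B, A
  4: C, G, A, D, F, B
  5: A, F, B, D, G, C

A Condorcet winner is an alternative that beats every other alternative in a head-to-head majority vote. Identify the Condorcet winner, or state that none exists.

Check each pair by majority over 19 ballots:
A vs B: B wins 10–9.
A vs C: A wins 14–5.
A vs D: A wins 18–1.
A vs F: A wins 18–1.
A vs G: G wins 10–9.
B–C: B 14–5.
B vs D: B, 14–5.
B vs F: F wins 10–9.
B–G: B 11–8.
C vs D: C, 14–5.
C vs F: C, 14–5.
C vs G: G, 10–9.
D–F: F 12–7.
D–G: G 14–5.
F vs G: F wins 10–9.
Every alternative loses at least once (A loses to B; B loses to F; C loses to A; D loses to A; F loses to A; G loses to B). The majority relation contains the cycle A beats F beats B beats A, so there is no Condorcet winner.

none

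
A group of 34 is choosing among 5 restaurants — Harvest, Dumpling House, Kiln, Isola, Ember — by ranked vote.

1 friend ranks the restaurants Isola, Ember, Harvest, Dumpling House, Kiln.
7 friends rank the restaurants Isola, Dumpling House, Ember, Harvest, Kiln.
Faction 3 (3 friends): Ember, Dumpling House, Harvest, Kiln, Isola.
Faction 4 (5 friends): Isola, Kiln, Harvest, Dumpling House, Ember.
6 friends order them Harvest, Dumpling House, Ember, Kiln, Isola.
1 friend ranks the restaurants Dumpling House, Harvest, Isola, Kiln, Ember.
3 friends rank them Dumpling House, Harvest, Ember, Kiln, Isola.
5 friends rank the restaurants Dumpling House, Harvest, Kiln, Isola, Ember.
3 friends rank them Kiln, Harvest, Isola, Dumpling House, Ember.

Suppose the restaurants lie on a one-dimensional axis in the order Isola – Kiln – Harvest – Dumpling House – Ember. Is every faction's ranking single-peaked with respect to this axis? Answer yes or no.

no

Axis positions: Isola=1, Kiln=2, Harvest=3, Dumpling House=4, Ember=5.
Faction 1: ranking walks positions 1-5-3-4-2; Ember is ranked above Kiln even though Kiln lies between Ember and the peak Isola on the axis — preferences dip and rise again. Not single-peaked.
Faction 2: ranking walks positions 1-4-5-3-2; Dumpling House is ranked above Kiln even though Kiln lies between Dumpling House and the peak Isola on the axis — preferences dip and rise again. Not single-peaked.
Faction 3 (peak Ember at position 5): ranking walks positions 5-4-3-2-1, expanding outward from the peak — single-peaked.
Faction 4 (peak Isola at position 1): ranking walks positions 1-2-3-4-5, expanding outward from the peak — single-peaked.
Faction 5 (peak Harvest at position 3): ranking walks positions 3-4-5-2-1, expanding outward from the peak — single-peaked.
Faction 6: ranking walks positions 4-3-1-2-5; Isola is ranked above Kiln even though Kiln lies between Isola and the peak Dumpling House on the axis — preferences dip and rise again. Not single-peaked.
Faction 7 (peak Dumpling House at position 4): ranking walks positions 4-3-5-2-1, expanding outward from the peak — single-peaked.
Faction 8 (peak Dumpling House at position 4): ranking walks positions 4-3-2-1-5, expanding outward from the peak — single-peaked.
Faction 9 (peak Kiln at position 2): ranking walks positions 2-3-1-4-5, expanding outward from the peak — single-peaked.
Faction 1 violates single-peakedness, so the profile is not single-peaked on this axis.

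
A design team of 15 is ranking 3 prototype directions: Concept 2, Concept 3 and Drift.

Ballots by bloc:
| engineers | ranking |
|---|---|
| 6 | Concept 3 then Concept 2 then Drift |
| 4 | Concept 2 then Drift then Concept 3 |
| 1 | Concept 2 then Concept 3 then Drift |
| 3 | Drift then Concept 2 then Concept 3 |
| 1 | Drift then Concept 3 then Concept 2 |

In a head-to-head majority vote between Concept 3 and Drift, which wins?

Ballots ranking Concept 3 above Drift: 6 + 1 = 7.
Ballots ranking Drift above Concept 3: 15 − 7 = 8.
Drift wins the head-to-head 8–7.

Drift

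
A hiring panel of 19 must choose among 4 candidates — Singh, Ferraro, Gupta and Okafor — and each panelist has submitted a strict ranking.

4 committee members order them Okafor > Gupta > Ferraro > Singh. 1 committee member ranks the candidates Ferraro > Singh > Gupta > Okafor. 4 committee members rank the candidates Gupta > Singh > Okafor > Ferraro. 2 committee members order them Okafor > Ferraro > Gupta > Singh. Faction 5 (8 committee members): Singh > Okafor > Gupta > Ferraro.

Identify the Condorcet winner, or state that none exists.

Check each pair by majority over 19 ballots:
Singh vs Ferraro: 12 to 7, Singh.
Singh vs Gupta: 9 to 10, Gupta.
Singh vs Okafor: Singh preferred on 1+4+8 = 13 ballots; Singh wins 13–6.
Ferraro vs Gupta: 1+2 = 3 for Ferraro, 16 for Gupta — Gupta by 16–3.
Ferraro vs Okafor: 1 for Ferraro, 18 for Okafor — Okafor by 18–1.
Gupta vs Okafor: 1+4 = 5 for Gupta, 14 for Okafor — Okafor by 14–5.
Every candidate loses at least once (Singh loses to Gupta; Ferraro loses to Singh; Gupta loses to Okafor; Okafor loses to Singh). The majority relation contains the cycle Singh beats Okafor beats Gupta beats Singh, so there is no Condorcet winner.

none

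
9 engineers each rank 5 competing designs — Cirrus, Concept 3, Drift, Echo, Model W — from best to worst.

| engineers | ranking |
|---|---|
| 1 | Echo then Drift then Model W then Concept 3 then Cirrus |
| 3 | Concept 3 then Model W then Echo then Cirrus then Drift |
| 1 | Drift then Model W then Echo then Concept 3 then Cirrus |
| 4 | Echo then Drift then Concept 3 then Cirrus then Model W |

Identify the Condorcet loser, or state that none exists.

Cirrus

Head-to-head results (9 engineers):
Cirrus vs Concept 3: Cirrus is ranked higher on 0 ballots, Concept 3 on 9. Concept 3 wins 9–0.
Cirrus–Drift: Drift 6–3.
Cirrus vs Echo: Echo wins 9–0.
Cirrus vs Model W: Model W wins 5–4.
Concept 3–Drift: Drift 6–3.
Concept 3 vs Echo: Echo wins 6–3.
Concept 3 vs Model W: 7 to 2, Concept 3.
Drift–Echo: Echo 8–1.
Drift vs Model W: 1+1+4 = 6 for Drift, 3 for Model W — Drift by 6–3.
Echo vs Model W: Echo wins 5–4.
Only Cirrus has no wins; Cirrus is the Condorcet loser.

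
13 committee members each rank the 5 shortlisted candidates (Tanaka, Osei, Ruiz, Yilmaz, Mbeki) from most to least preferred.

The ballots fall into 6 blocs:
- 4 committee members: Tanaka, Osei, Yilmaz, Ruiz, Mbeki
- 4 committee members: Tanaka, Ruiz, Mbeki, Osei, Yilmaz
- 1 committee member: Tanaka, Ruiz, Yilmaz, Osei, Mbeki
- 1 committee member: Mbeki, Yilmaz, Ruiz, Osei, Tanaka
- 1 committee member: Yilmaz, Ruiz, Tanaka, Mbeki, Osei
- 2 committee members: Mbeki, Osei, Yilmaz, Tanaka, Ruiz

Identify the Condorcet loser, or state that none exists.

Pairwise majorities:
Tanaka vs Osei: 10 to 3, Tanaka.
Tanaka vs Ruiz: Tanaka wins 11–2.
Tanaka vs Yilmaz: Tanaka wins 9–4.
Tanaka vs Mbeki: 4+4+1+1 = 10 for Tanaka, 3 for Mbeki — Tanaka by 10–3.
Osei vs Ruiz: 4+2 = 6 for Osei, 7 for Ruiz — Ruiz by 7–6.
Osei vs Yilmaz: Osei wins 10–3.
Osei vs Mbeki: 5 to 8, Mbeki.
Ruiz vs Yilmaz: Ruiz preferred on 4+1 = 5 ballots; Yilmaz wins 8–5.
Ruiz vs Mbeki: Ruiz is ranked higher on 4+4+1+1 = 10 ballots, Mbeki on 3. Ruiz wins 10–3.
Yilmaz vs Mbeki: 6 to 7, Mbeki.
No candidate is winless: Tanaka beats Osei; Osei beats Yilmaz; Ruiz beats Osei; Yilmaz beats Ruiz; Mbeki beats Osei. There is no Condorcet loser.

none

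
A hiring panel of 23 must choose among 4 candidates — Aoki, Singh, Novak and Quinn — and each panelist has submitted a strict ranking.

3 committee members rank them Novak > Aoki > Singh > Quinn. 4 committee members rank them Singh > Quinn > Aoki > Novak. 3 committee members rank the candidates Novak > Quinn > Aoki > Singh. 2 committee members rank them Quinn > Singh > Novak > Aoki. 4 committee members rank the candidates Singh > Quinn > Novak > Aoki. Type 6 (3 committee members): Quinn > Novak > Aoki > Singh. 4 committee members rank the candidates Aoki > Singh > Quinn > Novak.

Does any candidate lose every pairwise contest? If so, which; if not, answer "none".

Pairwise majorities:
Aoki vs Singh: 13 to 10, Aoki.
Aoki vs Novak: 4+4 = 8 for Aoki, 15 for Novak — Novak by 15–8.
Aoki vs Quinn: Quinn wins 16–7.
Singh vs Novak: Singh preferred on 4+2+4+4 = 14 ballots; Singh wins 14–9.
Singh vs Quinn: Singh wins 15–8.
Novak vs Quinn: Quinn wins 17–6.
Each candidate has at least one pairwise win (Aoki beats Singh; Singh beats Novak; Novak beats Aoki; Quinn beats Aoki) — no Condorcet loser.

none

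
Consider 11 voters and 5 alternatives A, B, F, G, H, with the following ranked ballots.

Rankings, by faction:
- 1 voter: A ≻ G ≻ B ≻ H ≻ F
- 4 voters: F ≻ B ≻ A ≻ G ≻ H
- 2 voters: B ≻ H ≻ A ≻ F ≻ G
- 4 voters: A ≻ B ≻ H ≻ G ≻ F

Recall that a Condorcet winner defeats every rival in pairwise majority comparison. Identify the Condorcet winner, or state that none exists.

Head-to-head results (11 voters):
A vs B: A is ranked higher on 1+4 = 5 ballots, B on 6. B wins 6–5.
A vs F: 1+2+4 = 7 for A, 4 for F — A by 7–4.
A vs G: 1+4+2+4 = 11 for A, 0 for G — A by 11–0.
A vs H: 9 to 2, A.
B vs F: B is ranked higher on 1+2+4 = 7 ballots, F on 4. B wins 7–4.
B vs G: B is ranked higher on 4+2+4 = 10 ballots, G on 1. B wins 10–1.
B vs H: B preferred on 1+4+2+4 = 11 ballots; B wins 11–0.
F vs G: F preferred on 4+2 = 6 ballots; F wins 6–5.
F vs H: F is ranked higher on 4 ballots, H on 7. H wins 7–4.
G vs H: 1+4 = 5 for G, 6 for H — H by 6–5.
B wins every pairwise contest, so B is the Condorcet winner.

B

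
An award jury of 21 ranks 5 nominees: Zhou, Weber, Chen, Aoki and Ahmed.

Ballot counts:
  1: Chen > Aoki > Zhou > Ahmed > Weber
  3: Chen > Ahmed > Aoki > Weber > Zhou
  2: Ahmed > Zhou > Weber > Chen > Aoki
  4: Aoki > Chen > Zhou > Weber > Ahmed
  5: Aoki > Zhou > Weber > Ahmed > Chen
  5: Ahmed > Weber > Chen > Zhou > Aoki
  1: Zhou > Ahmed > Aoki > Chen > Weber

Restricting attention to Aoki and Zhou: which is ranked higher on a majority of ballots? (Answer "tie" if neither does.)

Ballots ranking Aoki above Zhou: 1 + 3 + 4 + 5 = 13.
Ballots ranking Zhou above Aoki: 21 − 13 = 8.
Aoki wins the head-to-head 13–8.

Aoki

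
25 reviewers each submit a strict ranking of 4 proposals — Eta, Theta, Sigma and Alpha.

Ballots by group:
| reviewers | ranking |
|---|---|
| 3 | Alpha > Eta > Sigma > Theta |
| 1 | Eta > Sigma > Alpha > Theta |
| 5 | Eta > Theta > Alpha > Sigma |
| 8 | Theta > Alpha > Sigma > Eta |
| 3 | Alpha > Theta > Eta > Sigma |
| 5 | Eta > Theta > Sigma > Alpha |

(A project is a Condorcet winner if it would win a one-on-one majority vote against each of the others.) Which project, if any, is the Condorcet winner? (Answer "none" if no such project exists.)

none

Head-to-head results (25 reviewers):
Eta vs Theta: Eta, 14–11.
Eta vs Sigma: Eta, 17–8.
Eta vs Alpha: 1+5+5 = 11 for Eta, 14 for Alpha — Alpha by 14–11.
Theta vs Sigma: 5+8+3+5 = 21 for Theta, 4 for Sigma — Theta by 21–4.
Theta vs Alpha: Theta is ranked higher on 5+8+5 = 18 ballots, Alpha on 7. Theta wins 18–7.
Sigma vs Alpha: Alpha, 19–6.
Every project loses at least once (Eta loses to Alpha; Theta loses to Eta; Sigma loses to Eta; Alpha loses to Theta). The majority relation contains the cycle Eta > Theta > Alpha > Eta, so there is no Condorcet winner.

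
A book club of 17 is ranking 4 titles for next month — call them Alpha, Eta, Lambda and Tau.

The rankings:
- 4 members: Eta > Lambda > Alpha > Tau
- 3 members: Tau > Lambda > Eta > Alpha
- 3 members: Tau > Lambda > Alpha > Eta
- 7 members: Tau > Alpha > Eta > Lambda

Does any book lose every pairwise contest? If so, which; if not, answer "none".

none

Head-to-head results (17 members):
Alpha vs Eta: 10 to 7, Alpha.
Alpha vs Lambda: Alpha is ranked higher on 7 ballots, Lambda on 10. Lambda wins 10–7.
Alpha vs Tau: Tau wins 13–4.
Eta–Lambda: Eta 11–6.
Eta vs Tau: Eta is ranked higher on 4 ballots, Tau on 13. Tau wins 13–4.
Lambda vs Tau: 4 to 13, Tau.
No book is winless: Alpha beats Eta; Eta beats Lambda; Lambda beats Alpha; Tau beats Alpha. There is no Condorcet loser.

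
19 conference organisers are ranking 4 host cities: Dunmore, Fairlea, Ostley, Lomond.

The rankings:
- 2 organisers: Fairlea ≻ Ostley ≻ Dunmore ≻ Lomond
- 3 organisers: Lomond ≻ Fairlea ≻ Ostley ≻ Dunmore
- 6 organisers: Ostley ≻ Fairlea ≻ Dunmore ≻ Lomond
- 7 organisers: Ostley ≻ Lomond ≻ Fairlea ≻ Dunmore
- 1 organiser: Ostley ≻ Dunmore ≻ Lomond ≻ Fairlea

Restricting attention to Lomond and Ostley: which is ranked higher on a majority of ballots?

Ostley

Ballots ranking Lomond above Ostley: 3.
Ballots ranking Ostley above Lomond: 19 − 3 = 16.
Ostley wins the head-to-head 16–3.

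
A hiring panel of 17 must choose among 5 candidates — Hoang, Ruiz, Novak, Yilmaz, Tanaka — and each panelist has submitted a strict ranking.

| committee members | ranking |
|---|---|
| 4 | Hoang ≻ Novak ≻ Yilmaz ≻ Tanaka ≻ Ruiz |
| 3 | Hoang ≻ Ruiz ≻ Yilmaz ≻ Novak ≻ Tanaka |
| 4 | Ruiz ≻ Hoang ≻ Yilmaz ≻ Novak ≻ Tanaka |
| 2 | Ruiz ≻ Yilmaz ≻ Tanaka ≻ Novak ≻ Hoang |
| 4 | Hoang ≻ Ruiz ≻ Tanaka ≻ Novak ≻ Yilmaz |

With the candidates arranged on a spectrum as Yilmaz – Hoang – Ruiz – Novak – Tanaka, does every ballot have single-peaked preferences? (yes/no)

no

Axis positions: Yilmaz=1, Hoang=2, Ruiz=3, Novak=4, Tanaka=5.
Cluster 1: ranking walks positions 2-4-1-5-3; Novak is ranked above Ruiz even though Ruiz lies between Novak and the peak Hoang on the axis — preferences dip and rise again. Not single-peaked.
Cluster 2 (peak Hoang at position 2): ranking walks positions 2-3-1-4-5, expanding outward from the peak — single-peaked.
Cluster 3 (peak Ruiz at position 3): ranking walks positions 3-2-1-4-5, expanding outward from the peak — single-peaked.
Cluster 4: ranking walks positions 3-1-5-4-2; Yilmaz is ranked above Hoang even though Hoang lies between Yilmaz and the peak Ruiz on the axis — preferences dip and rise again. Not single-peaked.
Cluster 5: ranking walks positions 2-3-5-4-1; Tanaka is ranked above Novak even though Novak lies between Tanaka and the peak Hoang on the axis — preferences dip and rise again. Not single-peaked.
Cluster 1 violates single-peakedness, so the profile is not single-peaked on this axis.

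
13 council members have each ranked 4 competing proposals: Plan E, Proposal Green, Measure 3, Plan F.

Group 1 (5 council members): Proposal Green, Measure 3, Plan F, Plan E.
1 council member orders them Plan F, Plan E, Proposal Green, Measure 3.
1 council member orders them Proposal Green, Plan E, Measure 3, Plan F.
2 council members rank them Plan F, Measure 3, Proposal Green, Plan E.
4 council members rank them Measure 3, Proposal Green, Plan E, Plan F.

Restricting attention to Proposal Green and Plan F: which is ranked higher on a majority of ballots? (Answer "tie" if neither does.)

Proposal Green

Ballots ranking Proposal Green above Plan F: 5 + 1 + 4 = 10.
Ballots ranking Plan F above Proposal Green: 13 − 10 = 3.
Proposal Green wins the head-to-head 10–3.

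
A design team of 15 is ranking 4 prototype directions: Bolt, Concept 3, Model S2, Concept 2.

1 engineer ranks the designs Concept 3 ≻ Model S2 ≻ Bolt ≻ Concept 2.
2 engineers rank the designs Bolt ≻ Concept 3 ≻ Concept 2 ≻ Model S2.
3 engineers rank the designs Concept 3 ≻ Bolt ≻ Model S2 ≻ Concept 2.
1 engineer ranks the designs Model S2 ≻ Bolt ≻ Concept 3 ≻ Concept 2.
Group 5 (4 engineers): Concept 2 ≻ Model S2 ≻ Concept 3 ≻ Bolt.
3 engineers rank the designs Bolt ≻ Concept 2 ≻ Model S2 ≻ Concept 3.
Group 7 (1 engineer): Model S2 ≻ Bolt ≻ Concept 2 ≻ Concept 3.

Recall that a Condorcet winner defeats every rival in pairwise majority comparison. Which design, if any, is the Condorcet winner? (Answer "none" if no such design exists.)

none

Check each pair by majority over 15 ballots:
Bolt vs Concept 3: 2+1+3+1 = 7 for Bolt, 8 for Concept 3 — Concept 3 by 8–7.
Bolt vs Model S2: Bolt preferred on 2+3+3 = 8 ballots; Bolt wins 8–7.
Bolt vs Concept 2: Bolt wins 11–4.
Concept 3 vs Model S2: Concept 3 preferred on 1+2+3 = 6 ballots; Model S2 wins 9–6.
Concept 3 vs Concept 2: Concept 3 is ranked higher on 1+2+3+1 = 7 ballots, Concept 2 on 8. Concept 2 wins 8–7.
Model S2–Concept 2: Concept 2 9–6.
No design is unbeaten: Bolt loses to Concept 3; Concept 3 loses to Model S2; Model S2 loses to Bolt; Concept 2 loses to Bolt. In particular Bolt > Model S2 > Concept 3 > Bolt is a majority cycle — no Condorcet winner exists.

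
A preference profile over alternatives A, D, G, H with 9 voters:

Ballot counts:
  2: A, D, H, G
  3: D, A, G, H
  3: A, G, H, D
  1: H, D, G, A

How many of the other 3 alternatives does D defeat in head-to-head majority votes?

D against each rival (9 voters):
D vs A: D is ranked higher on 3+1 = 4 ballots, A on 5. A wins 5–4.
D–G: D 6–3.
D vs H: 2+3 = 5 for D, 4 for H — D by 5–4.
D beats G, H; loses to A — 2 pairwise wins.

2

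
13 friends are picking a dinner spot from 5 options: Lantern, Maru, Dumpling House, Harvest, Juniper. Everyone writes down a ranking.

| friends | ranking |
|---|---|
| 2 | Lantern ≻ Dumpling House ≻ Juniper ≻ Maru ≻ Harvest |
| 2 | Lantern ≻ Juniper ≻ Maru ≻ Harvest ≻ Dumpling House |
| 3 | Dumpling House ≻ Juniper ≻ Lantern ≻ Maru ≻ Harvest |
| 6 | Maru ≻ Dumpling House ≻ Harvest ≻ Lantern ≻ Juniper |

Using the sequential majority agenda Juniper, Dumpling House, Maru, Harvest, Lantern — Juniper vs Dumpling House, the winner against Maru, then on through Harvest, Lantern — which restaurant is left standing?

Lantern

Round 1: Juniper vs Dumpling House — 2–11, Dumpling House advances.
Round 2: Dumpling House vs Maru — 5–8, Maru advances.
Round 3: Maru vs Harvest — 13–0, Maru advances.
Round 4: Maru vs Lantern — 6–7, Lantern advances.
The agenda winner is Lantern.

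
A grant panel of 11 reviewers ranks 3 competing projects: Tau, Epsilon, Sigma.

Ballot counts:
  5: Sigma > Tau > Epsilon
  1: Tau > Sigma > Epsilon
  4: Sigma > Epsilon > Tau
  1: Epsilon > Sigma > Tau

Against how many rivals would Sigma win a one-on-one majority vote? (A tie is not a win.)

Sigma against each rival (11 reviewers):
Sigma vs Tau: Sigma wins 10–1.
Sigma vs Epsilon: Sigma, 10–1.
Sigma beats Tau, Epsilon — 2 pairwise wins.

2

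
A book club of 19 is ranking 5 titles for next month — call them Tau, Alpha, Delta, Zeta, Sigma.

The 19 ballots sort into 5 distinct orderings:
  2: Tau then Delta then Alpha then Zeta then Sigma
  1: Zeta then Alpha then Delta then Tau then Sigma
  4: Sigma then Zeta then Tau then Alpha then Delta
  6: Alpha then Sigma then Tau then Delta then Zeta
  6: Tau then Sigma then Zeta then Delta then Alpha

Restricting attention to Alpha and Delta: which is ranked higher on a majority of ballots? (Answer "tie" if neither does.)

Ballots ranking Alpha above Delta: 1 + 4 + 6 = 11.
Ballots ranking Delta above Alpha: 19 − 11 = 8.
Alpha wins the head-to-head 11–8.

Alpha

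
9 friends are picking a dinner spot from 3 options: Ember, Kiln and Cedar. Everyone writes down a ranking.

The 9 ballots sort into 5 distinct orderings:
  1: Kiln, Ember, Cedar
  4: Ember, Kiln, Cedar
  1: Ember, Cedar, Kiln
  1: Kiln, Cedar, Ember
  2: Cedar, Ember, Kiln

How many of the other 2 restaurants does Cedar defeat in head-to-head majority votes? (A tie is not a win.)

Cedar against each rival (9 friends):
Cedar vs Ember: 3 to 6, Ember.
Cedar vs Kiln: Kiln, 6–3.
Cedar beats no one; loses to Ember, Kiln — 0 pairwise wins.

0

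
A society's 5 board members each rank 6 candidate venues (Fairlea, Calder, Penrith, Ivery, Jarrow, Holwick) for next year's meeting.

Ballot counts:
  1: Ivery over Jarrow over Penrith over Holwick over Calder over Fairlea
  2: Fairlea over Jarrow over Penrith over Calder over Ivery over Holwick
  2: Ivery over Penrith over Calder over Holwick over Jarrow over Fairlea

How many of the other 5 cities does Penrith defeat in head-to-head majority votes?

Penrith against each rival (5 organisers):
Penrith vs Fairlea: Penrith, 3–2.
Penrith vs Calder: Penrith preferred on 1+2+2 = 5 ballots; Penrith wins 5–0.
Penrith–Ivery: Ivery 3–2.
Penrith vs Jarrow: Jarrow wins 3–2.
Penrith vs Holwick: 1+2+2 = 5 for Penrith, 0 for Holwick — Penrith by 5–0.
Penrith beats Fairlea, Calder, Holwick; loses to Ivery, Jarrow — 3 pairwise wins.

3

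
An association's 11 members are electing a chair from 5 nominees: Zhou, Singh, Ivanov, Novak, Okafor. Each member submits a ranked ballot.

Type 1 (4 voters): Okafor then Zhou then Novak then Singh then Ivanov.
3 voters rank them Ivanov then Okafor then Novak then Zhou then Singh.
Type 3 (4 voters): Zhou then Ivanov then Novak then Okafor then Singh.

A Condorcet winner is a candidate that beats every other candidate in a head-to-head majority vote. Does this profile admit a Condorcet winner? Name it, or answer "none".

none

Check each pair by majority over 11 ballots:
Zhou vs Singh: 11 to 0, Zhou.
Zhou vs Ivanov: 4+4 = 8 for Zhou, 3 for Ivanov — Zhou by 8–3.
Zhou vs Novak: Zhou is ranked higher on 4+4 = 8 ballots, Novak on 3. Zhou wins 8–3.
Zhou vs Okafor: Zhou preferred on 4 ballots; Okafor wins 7–4.
Singh vs Ivanov: 4 for Singh, 7 for Ivanov — Ivanov by 7–4.
Singh vs Novak: 0 for Singh, 11 for Novak — Novak by 11–0.
Singh vs Okafor: Singh is ranked higher on 0 ballots, Okafor on 11. Okafor wins 11–0.
Ivanov vs Novak: Ivanov preferred on 3+4 = 7 ballots; Ivanov wins 7–4.
Ivanov vs Okafor: 7 to 4, Ivanov.
Novak vs Okafor: 4 for Novak, 7 for Okafor — Okafor by 7–4.
Every candidate loses at least once (Zhou loses to Okafor; Singh loses to Zhou; Ivanov loses to Zhou; Novak loses to Zhou; Okafor loses to Ivanov). The majority relation contains the cycle Zhou beats Ivanov beats Okafor beats Zhou, so there is no Condorcet winner.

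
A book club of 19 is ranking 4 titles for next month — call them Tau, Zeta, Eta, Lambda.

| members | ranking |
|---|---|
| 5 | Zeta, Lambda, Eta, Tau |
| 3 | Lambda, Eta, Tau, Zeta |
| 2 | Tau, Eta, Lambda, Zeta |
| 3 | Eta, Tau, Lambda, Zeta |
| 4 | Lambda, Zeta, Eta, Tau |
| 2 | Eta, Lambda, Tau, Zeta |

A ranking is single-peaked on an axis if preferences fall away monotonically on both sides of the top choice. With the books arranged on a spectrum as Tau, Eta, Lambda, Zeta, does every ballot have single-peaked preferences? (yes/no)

yes

Axis positions: Tau=1, Eta=2, Lambda=3, Zeta=4.
Faction 1 (peak Zeta at position 4): ranking walks positions 4-3-2-1, expanding outward from the peak — single-peaked.
Faction 2 (peak Lambda at position 3): ranking walks positions 3-2-1-4, expanding outward from the peak — single-peaked.
Faction 3 (peak Tau at position 1): ranking walks positions 1-2-3-4, expanding outward from the peak — single-peaked.
Faction 4 (peak Eta at position 2): ranking walks positions 2-1-3-4, expanding outward from the peak — single-peaked.
Faction 5 (peak Lambda at position 3): ranking walks positions 3-4-2-1, expanding outward from the peak — single-peaked.
Faction 6 (peak Eta at position 2): ranking walks positions 2-3-1-4, expanding outward from the peak — single-peaked.
Every ranking is single-peaked on this axis.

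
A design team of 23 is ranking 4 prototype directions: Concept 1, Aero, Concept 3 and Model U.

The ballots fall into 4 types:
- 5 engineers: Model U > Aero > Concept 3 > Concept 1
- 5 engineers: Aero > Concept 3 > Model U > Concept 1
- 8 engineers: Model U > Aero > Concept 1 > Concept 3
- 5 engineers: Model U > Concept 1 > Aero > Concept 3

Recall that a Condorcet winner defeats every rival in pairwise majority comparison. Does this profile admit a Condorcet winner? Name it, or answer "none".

Head-to-head results (23 engineers):
Concept 1 vs Aero: Concept 1 preferred on 5 ballots; Aero wins 18–5.
Concept 1 vs Concept 3: 13 to 10, Concept 1.
Concept 1 vs Model U: Concept 1 preferred on 0 ballots; Model U wins 23–0.
Aero vs Concept 3: 23 to 0, Aero.
Aero vs Model U: Aero is ranked higher on 5 ballots, Model U on 18. Model U wins 18–5.
Concept 3 vs Model U: Concept 3 preferred on 5 ballots; Model U wins 18–5.
Model U beats each of Concept 1, Aero, Concept 3 — Model U is the Condorcet winner.

Model U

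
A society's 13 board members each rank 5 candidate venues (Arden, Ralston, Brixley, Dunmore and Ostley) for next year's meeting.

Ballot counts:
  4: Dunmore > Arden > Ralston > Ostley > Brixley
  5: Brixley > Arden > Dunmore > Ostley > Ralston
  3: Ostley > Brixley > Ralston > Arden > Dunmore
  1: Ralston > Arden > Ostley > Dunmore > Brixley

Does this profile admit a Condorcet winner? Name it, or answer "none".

Head-to-head results (13 organisers):
Arden vs Ralston: Arden is ranked higher on 4+5 = 9 ballots, Ralston on 4. Arden wins 9–4.
Arden vs Brixley: Arden is ranked higher on 4+1 = 5 ballots, Brixley on 8. Brixley wins 8–5.
Arden vs Dunmore: Arden is ranked higher on 5+3+1 = 9 ballots, Dunmore on 4. Arden wins 9–4.
Arden vs Ostley: 10 to 3, Arden.
Ralston vs Brixley: 5 to 8, Brixley.
Ralston vs Dunmore: 3+1 = 4 for Ralston, 9 for Dunmore — Dunmore by 9–4.
Ralston vs Ostley: 4+1 = 5 for Ralston, 8 for Ostley — Ostley by 8–5.
Brixley vs Dunmore: Brixley is ranked higher on 5+3 = 8 ballots, Dunmore on 5. Brixley wins 8–5.
Brixley vs Ostley: 5 to 8, Ostley.
Dunmore vs Ostley: Dunmore is ranked higher on 4+5 = 9 ballots, Ostley on 4. Dunmore wins 9–4.
Each city drops at least one matchup (Arden loses to Brixley; Ralston loses to Arden; Brixley loses to Ostley; Dunmore loses to Arden; Ostley loses to Arden); the cycle Arden → Ostley → Brixley → Arden rules out a Condorcet winner.

none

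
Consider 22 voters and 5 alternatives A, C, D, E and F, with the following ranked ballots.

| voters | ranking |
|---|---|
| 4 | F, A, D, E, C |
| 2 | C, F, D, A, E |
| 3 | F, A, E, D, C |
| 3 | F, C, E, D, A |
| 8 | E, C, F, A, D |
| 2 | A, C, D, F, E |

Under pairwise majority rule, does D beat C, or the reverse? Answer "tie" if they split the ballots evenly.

C

Ballots ranking D above C: 4 + 3 = 7.
Ballots ranking C above D: 22 − 7 = 15.
C wins the head-to-head 15–7.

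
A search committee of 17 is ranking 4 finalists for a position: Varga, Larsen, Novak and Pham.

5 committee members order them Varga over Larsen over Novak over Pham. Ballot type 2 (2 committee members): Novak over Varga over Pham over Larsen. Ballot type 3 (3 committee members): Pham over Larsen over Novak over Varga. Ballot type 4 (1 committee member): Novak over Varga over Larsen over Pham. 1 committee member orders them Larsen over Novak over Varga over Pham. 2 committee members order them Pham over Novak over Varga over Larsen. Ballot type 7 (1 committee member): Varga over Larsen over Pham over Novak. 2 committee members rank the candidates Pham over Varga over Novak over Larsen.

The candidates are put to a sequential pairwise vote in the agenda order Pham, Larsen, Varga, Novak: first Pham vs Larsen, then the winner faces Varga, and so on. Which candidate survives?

Novak

Round 1: Pham vs Larsen — 9–8, Pham advances.
Round 2: Pham vs Varga — 7–10, Varga advances.
Round 3: Varga vs Novak — 8–9, Novak advances.
The agenda winner is Novak.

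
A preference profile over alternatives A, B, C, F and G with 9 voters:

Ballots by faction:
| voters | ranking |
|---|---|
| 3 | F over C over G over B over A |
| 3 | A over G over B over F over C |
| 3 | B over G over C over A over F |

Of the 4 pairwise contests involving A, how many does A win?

A against each rival (9 voters):
A vs B: B, 6–3.
A vs C: C, 6–3.
A–F: A 6–3.
A vs G: G wins 6–3.
A beats F; loses to B, C, G — 1 pairwise win.

1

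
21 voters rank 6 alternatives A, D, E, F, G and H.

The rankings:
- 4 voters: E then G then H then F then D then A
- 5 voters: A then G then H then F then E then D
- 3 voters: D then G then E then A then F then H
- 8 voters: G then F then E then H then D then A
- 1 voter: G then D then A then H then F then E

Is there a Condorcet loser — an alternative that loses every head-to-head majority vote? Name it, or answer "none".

Head-to-head results (21 voters):
A vs D: D wins 16–5.
A–E: E 15–6.
A vs F: F wins 12–9.
A vs G: A preferred on 5 ballots; G wins 16–5.
A–H: H 12–9.
D vs E: E wins 17–4.
D vs F: F wins 17–4.
D vs G: D is ranked higher on 3 ballots, G on 18. G wins 18–3.
D vs H: 3+1 = 4 for D, 17 for H — H by 17–4.
E–F: F 14–7.
E vs G: 4 for E, 17 for G — G by 17–4.
E vs H: E is ranked higher on 4+3+8 = 15 ballots, H on 6. E wins 15–6.
F vs G: G, 21–0.
F vs H: 11 to 10, F.
G vs H: G, 21–0.
A loses to every other alternative — it is the Condorcet loser.

A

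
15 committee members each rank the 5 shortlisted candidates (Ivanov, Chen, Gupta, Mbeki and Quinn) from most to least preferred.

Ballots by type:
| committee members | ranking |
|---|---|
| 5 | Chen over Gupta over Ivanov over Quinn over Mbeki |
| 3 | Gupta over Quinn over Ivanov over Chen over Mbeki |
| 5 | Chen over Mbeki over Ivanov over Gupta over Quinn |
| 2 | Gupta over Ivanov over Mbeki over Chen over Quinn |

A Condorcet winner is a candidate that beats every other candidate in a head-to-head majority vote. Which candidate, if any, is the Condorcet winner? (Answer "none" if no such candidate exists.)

Chen

Pairwise majorities:
Ivanov vs Chen: 3+2 = 5 for Ivanov, 10 for Chen — Chen by 10–5.
Ivanov vs Gupta: 5 for Ivanov, 10 for Gupta — Gupta by 10–5.
Ivanov vs Mbeki: Ivanov is ranked higher on 5+3+2 = 10 ballots, Mbeki on 5. Ivanov wins 10–5.
Ivanov vs Quinn: Ivanov preferred on 5+5+2 = 12 ballots; Ivanov wins 12–3.
Chen vs Gupta: Chen is ranked higher on 5+5 = 10 ballots, Gupta on 5. Chen wins 10–5.
Chen vs Mbeki: Chen preferred on 5+3+5 = 13 ballots; Chen wins 13–2.
Chen vs Quinn: Chen preferred on 5+5+2 = 12 ballots; Chen wins 12–3.
Gupta vs Mbeki: 5+3+2 = 10 for Gupta, 5 for Mbeki — Gupta by 10–5.
Gupta vs Quinn: 5+3+5+2 = 15 for Gupta, 0 for Quinn — Gupta by 15–0.
Mbeki vs Quinn: 7 to 8, Quinn.
Chen defeats every rival head-to-head and is the Condorcet winner.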